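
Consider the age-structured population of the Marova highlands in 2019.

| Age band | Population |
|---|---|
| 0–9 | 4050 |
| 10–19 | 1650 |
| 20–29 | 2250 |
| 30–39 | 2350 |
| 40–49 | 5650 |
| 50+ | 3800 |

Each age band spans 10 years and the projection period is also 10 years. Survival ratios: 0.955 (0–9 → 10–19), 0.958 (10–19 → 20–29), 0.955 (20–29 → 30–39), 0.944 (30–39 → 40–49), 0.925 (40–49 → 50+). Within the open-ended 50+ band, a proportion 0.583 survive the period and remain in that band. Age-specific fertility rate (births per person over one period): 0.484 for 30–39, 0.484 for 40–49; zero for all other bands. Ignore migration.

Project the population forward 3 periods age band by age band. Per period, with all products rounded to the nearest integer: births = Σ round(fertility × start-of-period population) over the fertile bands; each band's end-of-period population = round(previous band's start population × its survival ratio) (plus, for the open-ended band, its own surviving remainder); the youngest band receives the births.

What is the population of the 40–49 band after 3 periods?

1425

Period 1:
Births: 2350 × 0.484 = 1137 ; 5650 × 0.484 = 2735 ⇒ total 3872
10–19: 4050 × 0.955 = 3868
20–29: 1650 × 0.958 = 1581
30–39: 2250 × 0.955 = 2149
40–49: 2350 × 0.944 = 2218
50+: 5650 × 0.925 + 3800 × 0.583 = 5226 + 2215 = 7441
→ [3872, 3868, 1581, 2149, 2218, 7441]
Period 2:
Births: 2149 × 0.484 = 1040 ; 2218 × 0.484 = 1074 ⇒ total 2114
10–19: 3872 × 0.955 = 3698
20–29: 3868 × 0.958 = 3706
30–39: 1581 × 0.955 = 1510
40–49: 2149 × 0.944 = 2029
50+: 2218 × 0.925 + 7441 × 0.583 = 2052 + 4338 = 6390
→ [2114, 3698, 3706, 1510, 2029, 6390]
Period 3:
Births: 1510 × 0.484 = 731 ; 2029 × 0.484 = 982 ⇒ total 1713
10–19: 2114 × 0.955 = 2019
20–29: 3698 × 0.958 = 3543
30–39: 3706 × 0.955 = 3539
40–49: 1510 × 0.944 = 1425
50+: 2029 × 0.925 + 6390 × 0.583 = 1877 + 3725 = 5602
→ [1713, 2019, 3543, 3539, 1425, 5602]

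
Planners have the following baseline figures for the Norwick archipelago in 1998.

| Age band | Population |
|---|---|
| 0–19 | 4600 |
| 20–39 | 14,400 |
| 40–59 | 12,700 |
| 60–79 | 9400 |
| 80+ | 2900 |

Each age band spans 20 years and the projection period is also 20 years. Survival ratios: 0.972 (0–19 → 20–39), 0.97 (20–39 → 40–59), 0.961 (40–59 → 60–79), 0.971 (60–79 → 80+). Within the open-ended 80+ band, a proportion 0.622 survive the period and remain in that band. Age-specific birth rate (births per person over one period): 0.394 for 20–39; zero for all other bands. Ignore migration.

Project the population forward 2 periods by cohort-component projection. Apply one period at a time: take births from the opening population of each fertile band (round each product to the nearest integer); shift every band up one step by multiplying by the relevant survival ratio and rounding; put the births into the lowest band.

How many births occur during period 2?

(Groups numbered youngest = 1 to oldest = 5.)
— Period 1 —
Births: 14400 × 0.394 = 5674
Group 2: 4600 × 0.972 = 4471
Group 3: 14400 × 0.97 = 13968
Group 4: 12700 × 0.961 = 12205
Group 5: 9400 × 0.971 + 2900 × 0.622 = 9127 + 1804 = 10931
End of period: [5674, 4471, 13968, 12205, 10931]
— Period 2 —
Births: 4471 × 0.394 = 1762
Group 2: 5674 × 0.972 = 5515
Group 3: 4471 × 0.97 = 4337
Group 4: 13968 × 0.961 = 13423
Group 5: 12205 × 0.971 + 10931 × 0.622 = 11851 + 6799 = 18650
End of period: [1762, 5515, 4337, 13423, 18650]

1762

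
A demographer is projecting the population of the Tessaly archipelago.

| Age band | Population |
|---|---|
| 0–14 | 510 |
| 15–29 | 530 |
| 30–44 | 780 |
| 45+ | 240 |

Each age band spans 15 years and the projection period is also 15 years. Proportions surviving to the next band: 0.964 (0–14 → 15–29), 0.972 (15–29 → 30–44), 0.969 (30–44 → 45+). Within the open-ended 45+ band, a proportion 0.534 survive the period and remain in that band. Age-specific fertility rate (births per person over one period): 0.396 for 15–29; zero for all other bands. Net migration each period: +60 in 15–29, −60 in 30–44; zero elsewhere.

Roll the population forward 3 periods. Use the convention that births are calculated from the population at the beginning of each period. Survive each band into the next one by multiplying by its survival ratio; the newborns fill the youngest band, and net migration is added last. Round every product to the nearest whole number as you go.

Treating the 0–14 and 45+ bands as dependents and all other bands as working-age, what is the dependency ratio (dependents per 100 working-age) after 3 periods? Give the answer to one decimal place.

226.2

Call the bands 1 to 4, youngest first.
[period 1]
Births: 530 × 0.396 = 210
Band 2: 510 × 0.964 = 492
Band 3: 530 × 0.972 = 515
Band 4: 780 × 0.969 + 240 × 0.534 = 756 + 128 = 884
Net migration: Band 2 + 60 → 552; Band 3 − 60 → 455
Population now: 0–14=210, 15–29=552, 30–44=455, 45+=884
[period 2]
Births: 552 × 0.396 = 219
Band 2: 210 × 0.964 = 202
Band 3: 552 × 0.972 = 537
Band 4: 455 × 0.969 + 884 × 0.534 = 441 + 472 = 913
Net migration: Band 2 + 60 → 262; Band 3 − 60 → 477
Population now: 0–14=219, 15–29=262, 30–44=477, 45+=913
[period 3]
Births: 262 × 0.396 = 104
Band 2: 219 × 0.964 = 211
Band 3: 262 × 0.972 = 255
Band 4: 477 × 0.969 + 913 × 0.534 = 462 + 488 = 950
Net migration: Band 2 + 60 → 271; Band 3 − 60 → 195
Population now: 0–14=104, 15–29=271, 30–44=195, 45+=950
Dependents (band 0–14 + band 45+) = 104 + 950 = 1054; working-age = 466; ratio = 1054/466 × 100 = 226.2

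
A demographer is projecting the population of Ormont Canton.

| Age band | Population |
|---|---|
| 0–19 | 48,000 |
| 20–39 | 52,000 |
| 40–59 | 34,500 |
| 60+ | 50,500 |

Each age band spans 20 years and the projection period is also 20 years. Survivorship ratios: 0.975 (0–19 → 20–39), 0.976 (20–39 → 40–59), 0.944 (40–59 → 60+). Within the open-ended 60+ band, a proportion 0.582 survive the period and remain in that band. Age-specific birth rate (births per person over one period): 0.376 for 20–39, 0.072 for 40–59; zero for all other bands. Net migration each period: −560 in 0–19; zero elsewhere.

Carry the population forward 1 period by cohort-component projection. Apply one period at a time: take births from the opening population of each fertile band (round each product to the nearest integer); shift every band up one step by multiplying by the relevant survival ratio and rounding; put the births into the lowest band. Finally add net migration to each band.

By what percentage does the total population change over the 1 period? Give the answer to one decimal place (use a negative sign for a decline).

Period 1:
Births: 52000 * 0.376 = 19552 ; 34500 * 0.072 = 2484 → 22036
20–39: 48000 * 0.975 = 46800
40–59: 52000 * 0.976 = 50752
60+: 34500 * 0.944 + 50500 * 0.582 = 32568 + 29391 = 61959
Net migration: 0–19 − 560 → 21476
Population now: 0–19=21476, 20–39=46800, 40–59=50752, 60+=61959
Total: 185000 → 180987; change = -4013; percentage change = -2.2%

-2.2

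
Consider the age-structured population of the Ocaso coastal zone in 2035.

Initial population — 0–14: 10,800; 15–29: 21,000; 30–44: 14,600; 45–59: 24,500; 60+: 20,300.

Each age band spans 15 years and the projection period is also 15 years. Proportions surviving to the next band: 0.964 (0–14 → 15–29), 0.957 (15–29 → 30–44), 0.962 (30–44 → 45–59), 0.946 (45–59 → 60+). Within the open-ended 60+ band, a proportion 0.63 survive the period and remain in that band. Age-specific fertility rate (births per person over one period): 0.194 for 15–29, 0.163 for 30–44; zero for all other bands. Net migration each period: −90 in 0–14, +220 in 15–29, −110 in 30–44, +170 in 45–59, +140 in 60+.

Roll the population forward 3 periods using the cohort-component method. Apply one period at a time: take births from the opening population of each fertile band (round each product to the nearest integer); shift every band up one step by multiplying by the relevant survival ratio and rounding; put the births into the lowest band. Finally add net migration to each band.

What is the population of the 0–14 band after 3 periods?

2783

Period 1.
Births: 21000 × 0.194 = 4074  |  14600 × 0.163 = 2380 — total 6454
15–29: 10800 × 0.964 = 10411
30–44: 21000 × 0.957 = 20097
45–59: 14600 × 0.962 = 14045
60+: 24500 × 0.946 + 20300 × 0.63 = 23177 + 12789 = 35966
Net migration: 0–14 − 90 → 6364; 15–29 + 220 → 10631; 30–44 − 110 → 19987; 45–59 + 170 → 14215; 60+ + 140 → 36106
→ [6364, 10631, 19987, 14215, 36106]
Period 2.
Births: 10631 × 0.194 = 2062  |  19987 × 0.163 = 3258 — total 5320
15–29: 6364 × 0.964 = 6135
30–44: 10631 × 0.957 = 10174
45–59: 19987 × 0.962 = 19227
60+: 14215 × 0.946 + 36106 × 0.63 = 13447 + 22747 = 36194
Net migration: 0–14 − 90 → 5230; 15–29 + 220 → 6355; 30–44 − 110 → 10064; 45–59 + 170 → 19397; 60+ + 140 → 36334
→ [5230, 6355, 10064, 19397, 36334]
Period 3.
Births: 6355 × 0.194 = 1233  |  10064 × 0.163 = 1640 — total 2873
15–29: 5230 × 0.964 = 5042
30–44: 6355 × 0.957 = 6082
45–59: 10064 × 0.962 = 9682
60+: 19397 × 0.946 + 36334 × 0.63 = 18350 + 22890 = 41240
Net migration: 0–14 − 90 → 2783; 15–29 + 220 → 5262; 30–44 − 110 → 5972; 45–59 + 170 → 9852; 60+ + 140 → 41380
→ [2783, 5262, 5972, 9852, 41380]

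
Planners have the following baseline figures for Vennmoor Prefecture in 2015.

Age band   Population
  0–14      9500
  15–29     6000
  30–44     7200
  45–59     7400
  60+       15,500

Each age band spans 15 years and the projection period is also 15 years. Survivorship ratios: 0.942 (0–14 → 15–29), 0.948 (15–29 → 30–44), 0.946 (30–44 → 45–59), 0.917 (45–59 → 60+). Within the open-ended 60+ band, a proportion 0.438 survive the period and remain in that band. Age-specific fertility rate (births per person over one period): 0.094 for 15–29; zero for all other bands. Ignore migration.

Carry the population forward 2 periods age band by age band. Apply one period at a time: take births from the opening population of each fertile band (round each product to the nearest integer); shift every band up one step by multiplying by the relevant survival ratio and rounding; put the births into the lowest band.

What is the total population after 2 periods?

Period 1:
Births: 6000 × 0.094 = 564
15–29: 9500 × 0.942 = 8949
30–44: 6000 × 0.948 = 5688
45–59: 7200 × 0.946 = 6811
60+: 7400 × 0.917 + 15500 × 0.438 = 6786 + 6789 = 13575
End of period: [564, 8949, 5688, 6811, 13575]
Period 2:
Births: 8949 × 0.094 = 841
15–29: 564 × 0.942 = 531
30–44: 8949 × 0.948 = 8484
45–59: 5688 × 0.946 = 5381
60+: 6811 × 0.917 + 13575 × 0.438 = 6246 + 5946 = 12192
End of period: [841, 531, 8484, 5381, 12192]
Total after period 2: 841 + 531 + 8484 + 5381 + 12192 = 27429

27429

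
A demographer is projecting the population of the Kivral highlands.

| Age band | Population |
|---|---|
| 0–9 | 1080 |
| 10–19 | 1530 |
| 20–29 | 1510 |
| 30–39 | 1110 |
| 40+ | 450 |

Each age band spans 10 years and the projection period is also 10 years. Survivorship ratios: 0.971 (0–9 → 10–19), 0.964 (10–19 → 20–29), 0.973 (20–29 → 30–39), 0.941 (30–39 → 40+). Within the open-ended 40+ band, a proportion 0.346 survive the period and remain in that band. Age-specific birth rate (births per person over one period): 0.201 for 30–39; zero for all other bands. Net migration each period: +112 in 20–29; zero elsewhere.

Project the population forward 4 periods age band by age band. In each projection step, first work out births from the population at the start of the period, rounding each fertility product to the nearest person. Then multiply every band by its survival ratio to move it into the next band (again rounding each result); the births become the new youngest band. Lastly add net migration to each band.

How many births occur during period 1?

Period 1:
Births: 1110 × 0.201 = 223
10–19: 1080 × 0.971 = 1049
20–29: 1530 × 0.964 = 1475
30–39: 1510 × 0.973 = 1469
40+: 1110 × 0.941 + 450 × 0.346 = 1045 + 156 = 1201
Net migration: 20–29 + 112 → 1587
Giving 223 / 1049 / 1587 / 1469 / 1201.

223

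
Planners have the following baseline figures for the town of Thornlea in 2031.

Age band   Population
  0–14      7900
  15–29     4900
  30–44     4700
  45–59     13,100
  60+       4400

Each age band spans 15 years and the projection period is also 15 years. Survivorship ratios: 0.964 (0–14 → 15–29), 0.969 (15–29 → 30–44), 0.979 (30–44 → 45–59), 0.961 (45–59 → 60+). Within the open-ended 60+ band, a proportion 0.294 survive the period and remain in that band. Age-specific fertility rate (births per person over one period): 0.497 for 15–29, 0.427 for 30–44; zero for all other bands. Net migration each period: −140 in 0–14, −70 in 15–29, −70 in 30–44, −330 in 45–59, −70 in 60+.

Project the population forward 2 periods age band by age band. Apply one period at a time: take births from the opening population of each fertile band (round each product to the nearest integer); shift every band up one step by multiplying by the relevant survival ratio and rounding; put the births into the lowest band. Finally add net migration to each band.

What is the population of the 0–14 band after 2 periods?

5608

(Bands numbered youngest = 1 to oldest = 5.)
Period 1.
Births: 4900 * 0.497 = 2435 ; 4700 * 0.427 = 2007 → 4442
Band 2: 7900 * 0.964 = 7616
Band 3: 4900 * 0.969 = 4748
Band 4: 4700 * 0.979 = 4601
Band 5: 13100 * 0.961 + 4400 * 0.294 = 12589 + 1294 = 13883
Net migration: Band 1 − 140 → 4302; Band 2 − 70 → 7546; Band 3 − 70 → 4678; Band 4 − 330 → 4271; Band 5 − 70 → 13813
Population now: 0–14=4302, 15–29=7546, 30–44=4678, 45–59=4271, 60+=13813
Period 2.
Births: 7546 * 0.497 = 3750 ; 4678 * 0.427 = 1998 → 5748
Band 2: 4302 * 0.964 = 4147
Band 3: 7546 * 0.969 = 7312
Band 4: 4678 * 0.979 = 4580
Band 5: 4271 * 0.961 + 13813 * 0.294 = 4104 + 4061 = 8165
Net migration: Band 1 − 140 → 5608; Band 2 − 70 → 4077; Band 3 − 70 → 7242; Band 4 − 330 → 4250; Band 5 − 70 → 8095
Population now: 0–14=5608, 15–29=4077, 30–44=7242, 45–59=4250, 60+=8095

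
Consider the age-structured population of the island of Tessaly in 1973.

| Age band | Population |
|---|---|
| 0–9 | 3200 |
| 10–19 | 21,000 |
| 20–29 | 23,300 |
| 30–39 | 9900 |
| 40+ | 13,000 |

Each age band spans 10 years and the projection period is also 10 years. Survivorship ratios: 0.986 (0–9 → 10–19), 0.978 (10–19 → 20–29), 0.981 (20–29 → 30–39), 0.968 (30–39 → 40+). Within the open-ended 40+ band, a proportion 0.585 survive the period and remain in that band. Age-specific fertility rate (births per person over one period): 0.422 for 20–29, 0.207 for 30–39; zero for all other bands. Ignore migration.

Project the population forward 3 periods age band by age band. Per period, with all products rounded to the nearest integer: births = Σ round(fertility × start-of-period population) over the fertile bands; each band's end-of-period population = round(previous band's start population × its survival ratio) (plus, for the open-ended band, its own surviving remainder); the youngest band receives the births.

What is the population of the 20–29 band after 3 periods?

— Period 1 —
Births: 23300 × 0.422 = 9833  |  9900 × 0.207 = 2049 ⇒ total 11882
10–19: 3200 × 0.986 = 3155
20–29: 21000 × 0.978 = 20538
30–39: 23300 × 0.981 = 22857
40+: 9900 × 0.968 + 13000 × 0.585 = 9583 + 7605 = 17188
Population now: 0–9=11882, 10–19=3155, 20–29=20538, 30–39=22857, 40+=17188
— Period 2 —
Births: 20538 × 0.422 = 8667  |  22857 × 0.207 = 4731 ⇒ total 13398
10–19: 11882 × 0.986 = 11716
20–29: 3155 × 0.978 = 3086
30–39: 20538 × 0.981 = 20148
40+: 22857 × 0.968 + 17188 × 0.585 = 22126 + 10055 = 32181
Population now: 0–9=13398, 10–19=11716, 20–29=3086, 30–39=20148, 40+=32181
— Period 3 —
Births: 3086 × 0.422 = 1302  |  20148 × 0.207 = 4171 ⇒ total 5473
10–19: 13398 × 0.986 = 13210
20–29: 11716 × 0.978 = 11458
30–39: 3086 × 0.981 = 3027
40+: 20148 × 0.968 + 32181 × 0.585 = 19503 + 18826 = 38329
Population now: 0–9=5473, 10–19=13210, 20–29=11458, 30–39=3027, 40+=38329

11458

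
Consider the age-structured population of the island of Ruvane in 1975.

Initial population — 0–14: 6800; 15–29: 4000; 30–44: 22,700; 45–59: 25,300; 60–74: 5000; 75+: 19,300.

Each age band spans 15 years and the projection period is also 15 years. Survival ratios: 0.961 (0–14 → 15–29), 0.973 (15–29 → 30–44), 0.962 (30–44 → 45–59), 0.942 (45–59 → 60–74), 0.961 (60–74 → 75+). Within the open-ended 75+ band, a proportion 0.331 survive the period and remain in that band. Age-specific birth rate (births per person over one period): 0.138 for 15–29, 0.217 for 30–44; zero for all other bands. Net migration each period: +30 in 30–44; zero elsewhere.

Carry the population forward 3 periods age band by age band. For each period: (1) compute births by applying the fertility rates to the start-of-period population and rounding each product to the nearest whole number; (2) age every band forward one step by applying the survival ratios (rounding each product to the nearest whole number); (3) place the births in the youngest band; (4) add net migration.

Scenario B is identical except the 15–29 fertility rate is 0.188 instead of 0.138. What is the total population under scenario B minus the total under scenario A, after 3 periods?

Call the groups 1 to 6, youngest first.
— Period 1 —
Births: 4000 × 0.138 = 552, 22700 × 0.217 = 4926 → 5478
Group 2: 6800 × 0.961 = 6535
Group 3: 4000 × 0.973 = 3892
Group 4: 22700 × 0.962 = 21837
Group 5: 25300 × 0.942 = 23833
Group 6: 5000 × 0.961 + 19300 × 0.331 = 4805 + 6388 = 11193
Net migration: Group 3 + 30 → 3922
End of period: [5478, 6535, 3922, 21837, 23833, 11193]
— Period 2 —
Births: 6535 × 0.138 = 902, 3922 × 0.217 = 851 → 1753
Group 2: 5478 × 0.961 = 5264
Group 3: 6535 × 0.973 = 6359
Group 4: 3922 × 0.962 = 3773
Group 5: 21837 × 0.942 = 20570
Group 6: 23833 × 0.961 + 11193 × 0.331 = 22904 + 3705 = 26609
Net migration: Group 3 + 30 → 6389
End of period: [1753, 5264, 6389, 3773, 20570, 26609]
— Period 3 —
Births: 5264 × 0.138 = 726, 6389 × 0.217 = 1386 → 2112
Group 2: 1753 × 0.961 = 1685
Group 3: 5264 × 0.973 = 5122
Group 4: 6389 × 0.962 = 6146
Group 5: 3773 × 0.942 = 3554
Group 6: 20570 × 0.961 + 26609 × 0.331 = 19768 + 8808 = 28576
Net migration: Group 3 + 30 → 5152
End of period: [2112, 1685, 5152, 6146, 3554, 28576]
Scenario A total after 3 periods: 47225
Scenario B projection —
— Period 1 —
Births: 4000 × 0.188 = 752, 22700 × 0.217 = 4926 → 5678
Group 2: 6800 × 0.961 = 6535
Group 3: 4000 × 0.973 = 3892
Group 4: 22700 × 0.962 = 21837
Group 5: 25300 × 0.942 = 23833
Group 6: 5000 × 0.961 + 19300 × 0.331 = 4805 + 6388 = 11193
Net migration: Group 3 + 30 → 3922
End of period: [5678, 6535, 3922, 21837, 23833, 11193]
— Period 2 —
Births: 6535 × 0.188 = 1229, 3922 × 0.217 = 851 → 2080
Group 2: 5678 × 0.961 = 5457
Group 3: 6535 × 0.973 = 6359
Group 4: 3922 × 0.962 = 3773
Group 5: 21837 × 0.942 = 20570
Group 6: 23833 × 0.961 + 11193 × 0.331 = 22904 + 3705 = 26609
Net migration: Group 3 + 30 → 6389
End of period: [2080, 5457, 6389, 3773, 20570, 26609]
— Period 3 —
Births: 5457 × 0.188 = 1026, 6389 × 0.217 = 1386 → 2412
Group 2: 2080 × 0.961 = 1999
Group 3: 5457 × 0.973 = 5310
Group 4: 6389 × 0.962 = 6146
Group 5: 3773 × 0.942 = 3554
Group 6: 20570 × 0.961 + 26609 × 0.331 = 19768 + 8808 = 28576
Net migration: Group 3 + 30 → 5340
End of period: [2412, 1999, 5340, 6146, 3554, 28576]
Scenario B total after 3 periods: 48027
Difference B − A = 48027 − 47225 = 802

802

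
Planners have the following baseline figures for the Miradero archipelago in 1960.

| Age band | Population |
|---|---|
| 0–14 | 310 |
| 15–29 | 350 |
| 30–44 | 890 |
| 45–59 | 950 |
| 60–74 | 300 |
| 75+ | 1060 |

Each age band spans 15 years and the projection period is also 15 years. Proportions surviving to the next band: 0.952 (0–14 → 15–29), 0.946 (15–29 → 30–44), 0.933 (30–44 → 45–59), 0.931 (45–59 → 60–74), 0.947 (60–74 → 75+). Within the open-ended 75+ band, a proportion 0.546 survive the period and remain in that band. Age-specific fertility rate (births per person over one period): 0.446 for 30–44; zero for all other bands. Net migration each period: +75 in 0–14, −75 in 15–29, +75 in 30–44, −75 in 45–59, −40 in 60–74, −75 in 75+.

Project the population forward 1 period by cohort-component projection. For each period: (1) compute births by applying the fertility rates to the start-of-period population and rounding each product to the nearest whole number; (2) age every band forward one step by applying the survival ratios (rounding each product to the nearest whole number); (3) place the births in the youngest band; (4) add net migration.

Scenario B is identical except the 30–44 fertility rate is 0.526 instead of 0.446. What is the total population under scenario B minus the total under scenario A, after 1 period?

71

Let band 1 be 0–14 through band 6 = 75+.
After projecting period 1:
Births: 890 × 0.446 = 397
Band 2: 310 × 0.952 = 295
Band 3: 350 × 0.946 = 331
Band 4: 890 × 0.933 = 830
Band 5: 950 × 0.931 = 884
Band 6: 300 × 0.947 + 1060 × 0.546 = 284 + 579 = 863
Net migration: Band 1 + 75 → 472; Band 2 − 75 → 220; Band 3 + 75 → 406; Band 4 − 75 → 755; Band 5 − 40 → 844; Band 6 − 75 → 788
Population now: 0–14=472, 15–29=220, 30–44=406, 45–59=755, 60–74=844, 75+=788
Scenario A total after 1 period: 3485
Scenario B projection —
After projecting period 1:
Births: 890 × 0.526 = 468
Band 2: 310 × 0.952 = 295
Band 3: 350 × 0.946 = 331
Band 4: 890 × 0.933 = 830
Band 5: 950 × 0.931 = 884
Band 6: 300 × 0.947 + 1060 × 0.546 = 284 + 579 = 863
Net migration: Band 1 + 75 → 543; Band 2 − 75 → 220; Band 3 + 75 → 406; Band 4 − 75 → 755; Band 5 − 40 → 844; Band 6 − 75 → 788
Population now: 0–14=543, 15–29=220, 30–44=406, 45–59=755, 60–74=844, 75+=788
Scenario B total after 1 period: 3556
Difference B − A = 3556 − 3485 = 71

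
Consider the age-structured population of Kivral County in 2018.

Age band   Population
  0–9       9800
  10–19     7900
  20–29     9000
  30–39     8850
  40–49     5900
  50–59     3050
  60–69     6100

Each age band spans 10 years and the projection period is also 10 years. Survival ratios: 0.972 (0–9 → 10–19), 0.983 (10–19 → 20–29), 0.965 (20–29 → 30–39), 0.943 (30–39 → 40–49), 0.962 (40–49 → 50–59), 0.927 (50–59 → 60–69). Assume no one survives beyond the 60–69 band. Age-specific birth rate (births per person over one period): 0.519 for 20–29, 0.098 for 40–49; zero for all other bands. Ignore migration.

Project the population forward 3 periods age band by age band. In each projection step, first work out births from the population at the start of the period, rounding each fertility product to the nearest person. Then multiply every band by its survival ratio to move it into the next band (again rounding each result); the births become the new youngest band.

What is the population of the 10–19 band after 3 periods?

4713

Call the groups 1 to 7, youngest first.
— Period 1 —
Births: 9000 × 0.519 = 4671  |  5900 × 0.098 = 578 → 5249
Group 2: 9800 × 0.972 = 9526
Group 3: 7900 × 0.983 = 7766
Group 4: 9000 × 0.965 = 8685
Group 5: 8850 × 0.943 = 8346
Group 6: 5900 × 0.962 = 5676
Group 7: 3050 × 0.927 = 2827
→ [5249, 9526, 7766, 8685, 8346, 5676, 2827]
— Period 2 —
Births: 7766 × 0.519 = 4031  |  8346 × 0.098 = 818 → 4849
Group 2: 5249 × 0.972 = 5102
Group 3: 9526 × 0.983 = 9364
Group 4: 7766 × 0.965 = 7494
Group 5: 8685 × 0.943 = 8190
Group 6: 8346 × 0.962 = 8029
Group 7: 5676 × 0.927 = 5262
→ [4849, 5102, 9364, 7494, 8190, 8029, 5262]
— Period 3 —
Births: 9364 × 0.519 = 4860  |  8190 × 0.098 = 803 → 5663
Group 2: 4849 × 0.972 = 4713
Group 3: 5102 × 0.983 = 5015
Group 4: 9364 × 0.965 = 9036
Group 5: 7494 × 0.943 = 7067
Group 6: 8190 × 0.962 = 7879
Group 7: 8029 × 0.927 = 7443
→ [5663, 4713, 5015, 9036, 7067, 7879, 7443]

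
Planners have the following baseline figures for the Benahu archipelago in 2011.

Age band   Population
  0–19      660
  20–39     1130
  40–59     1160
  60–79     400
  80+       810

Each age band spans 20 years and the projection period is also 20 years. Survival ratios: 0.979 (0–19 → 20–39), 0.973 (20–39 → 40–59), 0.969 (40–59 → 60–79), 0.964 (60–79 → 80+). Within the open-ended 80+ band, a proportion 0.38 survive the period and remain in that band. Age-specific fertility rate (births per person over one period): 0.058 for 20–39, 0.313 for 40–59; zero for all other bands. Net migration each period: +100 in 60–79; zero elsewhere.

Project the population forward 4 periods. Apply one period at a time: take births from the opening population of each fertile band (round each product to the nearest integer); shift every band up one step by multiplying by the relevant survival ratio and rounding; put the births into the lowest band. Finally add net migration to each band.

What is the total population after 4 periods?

Numbering the groups 1..5 from youngest to oldest:
Period 1:
Births: 1130 * 0.058 = 66 ; 1160 * 0.313 = 363 ⇒ total 429
Group 2: 660 * 0.979 = 646
Group 3: 1130 * 0.973 = 1099
Group 4: 1160 * 0.969 = 1124
Group 5: 400 * 0.964 + 810 * 0.38 = 386 + 308 = 694
Net migration: Group 4 + 100 → 1224
Population now: 0–19=429, 20–39=646, 40–59=1099, 60–79=1224, 80+=694
Period 2:
Births: 646 * 0.058 = 37 ; 1099 * 0.313 = 344 ⇒ total 381
Group 2: 429 * 0.979 = 420
Group 3: 646 * 0.973 = 629
Group 4: 1099 * 0.969 = 1065
Group 5: 1224 * 0.964 + 694 * 0.38 = 1180 + 264 = 1444
Net migration: Group 4 + 100 → 1165
Population now: 0–19=381, 20–39=420, 40–59=629, 60–79=1165, 80+=1444
Period 3:
Births: 420 * 0.058 = 24 ; 629 * 0.313 = 197 ⇒ total 221
Group 2: 381 * 0.979 = 373
Group 3: 420 * 0.973 = 409
Group 4: 629 * 0.969 = 610
Group 5: 1165 * 0.964 + 1444 * 0.38 = 1123 + 549 = 1672
Net migration: Group 4 + 100 → 710
Population now: 0–19=221, 20–39=373, 40–59=409, 60–79=710, 80+=1672
Period 4:
Births: 373 * 0.058 = 22 ; 409 * 0.313 = 128 ⇒ total 150
Group 2: 221 * 0.979 = 216
Group 3: 373 * 0.973 = 363
Group 4: 409 * 0.969 = 396
Group 5: 710 * 0.964 + 1672 * 0.38 = 684 + 635 = 1319
Net migration: Group 4 + 100 → 496
Population now: 0–19=150, 20–39=216, 40–59=363, 60–79=496, 80+=1319
Total after period 4: 150 + 216 + 363 + 496 + 1319 = 2544

2544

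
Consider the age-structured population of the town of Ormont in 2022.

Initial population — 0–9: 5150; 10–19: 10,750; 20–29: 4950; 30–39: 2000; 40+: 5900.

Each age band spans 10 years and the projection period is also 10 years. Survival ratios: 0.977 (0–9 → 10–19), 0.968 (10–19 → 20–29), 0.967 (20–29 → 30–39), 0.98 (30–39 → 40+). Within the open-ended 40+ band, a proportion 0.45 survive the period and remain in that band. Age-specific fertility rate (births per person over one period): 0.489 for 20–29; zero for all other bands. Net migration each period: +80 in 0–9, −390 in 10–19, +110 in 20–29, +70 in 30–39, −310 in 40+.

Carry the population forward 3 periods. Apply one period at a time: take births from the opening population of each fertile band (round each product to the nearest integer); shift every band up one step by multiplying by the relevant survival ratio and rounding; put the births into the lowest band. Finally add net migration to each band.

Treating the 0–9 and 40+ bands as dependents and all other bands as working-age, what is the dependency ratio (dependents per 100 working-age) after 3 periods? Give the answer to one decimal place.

Let group 1 be 0–9 through group 5 = 40+.
After projecting period 1:
Births: 4950 × 0.489 = 2421
Group 2: 5150 × 0.977 = 5032
Group 3: 10750 × 0.968 = 10406
Group 4: 4950 × 0.967 = 4787
Group 5: 2000 × 0.98 + 5900 × 0.45 = 1960 + 2655 = 4615
Net migration: Group 1 + 80 → 2501; Group 2 − 390 → 4642; Group 3 + 110 → 10516; Group 4 + 70 → 4857; Group 5 − 310 → 4305
Population now: 0–9=2501, 10–19=4642, 20–29=10516, 30–39=4857, 40+=4305
After projecting period 2:
Births: 10516 × 0.489 = 5142
Group 2: 2501 × 0.977 = 2443
Group 3: 4642 × 0.968 = 4493
Group 4: 10516 × 0.967 = 10169
Group 5: 4857 × 0.98 + 4305 × 0.45 = 4760 + 1937 = 6697
Net migration: Group 1 + 80 → 5222; Group 2 − 390 → 2053; Group 3 + 110 → 4603; Group 4 + 70 → 10239; Group 5 − 310 → 6387
Population now: 0–9=5222, 10–19=2053, 20–29=4603, 30–39=10239, 40+=6387
After projecting period 3:
Births: 4603 × 0.489 = 2251
Group 2: 5222 × 0.977 = 5102
Group 3: 2053 × 0.968 = 1987
Group 4: 4603 × 0.967 = 4451
Group 5: 10239 × 0.98 + 6387 × 0.45 = 10034 + 2874 = 12908
Net migration: Group 1 + 80 → 2331; Group 2 − 390 → 4712; Group 3 + 110 → 2097; Group 4 + 70 → 4521; Group 5 − 310 → 12598
Population now: 0–9=2331, 10–19=4712, 20–29=2097, 30–39=4521, 40+=12598
Dependents (band 0–9 + band 40+) = 2331 + 12598 = 14929; working-age = 11330; ratio = 14929/11330 × 100 = 131.8

131.8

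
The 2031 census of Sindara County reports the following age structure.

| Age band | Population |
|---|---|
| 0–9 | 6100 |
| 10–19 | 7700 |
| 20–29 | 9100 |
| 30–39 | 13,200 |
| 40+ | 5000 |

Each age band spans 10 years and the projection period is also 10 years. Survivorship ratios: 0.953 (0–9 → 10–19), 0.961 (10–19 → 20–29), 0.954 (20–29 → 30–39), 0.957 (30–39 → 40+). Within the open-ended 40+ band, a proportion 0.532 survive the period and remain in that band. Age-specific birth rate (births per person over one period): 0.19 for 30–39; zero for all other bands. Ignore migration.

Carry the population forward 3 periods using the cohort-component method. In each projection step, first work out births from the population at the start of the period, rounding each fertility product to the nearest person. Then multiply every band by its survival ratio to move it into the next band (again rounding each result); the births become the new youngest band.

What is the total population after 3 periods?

Call the groups 1 to 5, youngest first.
Period 1.
Births: 13200 * 0.19 = 2508
Group 2: 6100 * 0.953 = 5813
Group 3: 7700 * 0.961 = 7400
Group 4: 9100 * 0.954 = 8681
Group 5: 13200 * 0.957 + 5000 * 0.532 = 12632 + 2660 = 15292
Giving 2508 / 5813 / 7400 / 8681 / 15292.
Period 2.
Births: 8681 * 0.19 = 1649
Group 2: 2508 * 0.953 = 2390
Group 3: 5813 * 0.961 = 5586
Group 4: 7400 * 0.954 = 7060
Group 5: 8681 * 0.957 + 15292 * 0.532 = 8308 + 8135 = 16443
Giving 1649 / 2390 / 5586 / 7060 / 16443.
Period 3.
Births: 7060 * 0.19 = 1341
Group 2: 1649 * 0.953 = 1571
Group 3: 2390 * 0.961 = 2297
Group 4: 5586 * 0.954 = 5329
Group 5: 7060 * 0.957 + 16443 * 0.532 = 6756 + 8748 = 15504
Giving 1341 / 1571 / 2297 / 5329 / 15504.
Total after period 3: 1341 + 1571 + 2297 + 5329 + 15504 = 26042

26042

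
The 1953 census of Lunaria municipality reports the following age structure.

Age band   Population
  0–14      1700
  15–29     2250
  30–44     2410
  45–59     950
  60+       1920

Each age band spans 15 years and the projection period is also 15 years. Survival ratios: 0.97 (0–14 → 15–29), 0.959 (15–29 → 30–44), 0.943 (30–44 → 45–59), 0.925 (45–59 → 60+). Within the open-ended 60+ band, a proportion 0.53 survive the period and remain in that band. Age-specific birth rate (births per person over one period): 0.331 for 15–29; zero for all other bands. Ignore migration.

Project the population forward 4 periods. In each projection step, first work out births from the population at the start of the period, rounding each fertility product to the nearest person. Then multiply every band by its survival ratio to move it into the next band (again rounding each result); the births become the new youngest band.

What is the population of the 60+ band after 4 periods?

Period 1:
Births: 2250 * 0.331 = 745
15–29: 1700 * 0.97 = 1649
30–44: 2250 * 0.959 = 2158
45–59: 2410 * 0.943 = 2273
60+: 950 * 0.925 + 1920 * 0.53 = 879 + 1018 = 1897
→ [745, 1649, 2158, 2273, 1897]
Period 2:
Births: 1649 * 0.331 = 546
15–29: 745 * 0.97 = 723
30–44: 1649 * 0.959 = 1581
45–59: 2158 * 0.943 = 2035
60+: 2273 * 0.925 + 1897 * 0.53 = 2103 + 1005 = 3108
→ [546, 723, 1581, 2035, 3108]
Period 3:
Births: 723 * 0.331 = 239
15–29: 546 * 0.97 = 530
30–44: 723 * 0.959 = 693
45–59: 1581 * 0.943 = 1491
60+: 2035 * 0.925 + 3108 * 0.53 = 1882 + 1647 = 3529
→ [239, 530, 693, 1491, 3529]
Period 4:
Births: 530 * 0.331 = 175
15–29: 239 * 0.97 = 232
30–44: 530 * 0.959 = 508
45–59: 693 * 0.943 = 653
60+: 1491 * 0.925 + 3529 * 0.53 = 1379 + 1870 = 3249
→ [175, 232, 508, 653, 3249]

3249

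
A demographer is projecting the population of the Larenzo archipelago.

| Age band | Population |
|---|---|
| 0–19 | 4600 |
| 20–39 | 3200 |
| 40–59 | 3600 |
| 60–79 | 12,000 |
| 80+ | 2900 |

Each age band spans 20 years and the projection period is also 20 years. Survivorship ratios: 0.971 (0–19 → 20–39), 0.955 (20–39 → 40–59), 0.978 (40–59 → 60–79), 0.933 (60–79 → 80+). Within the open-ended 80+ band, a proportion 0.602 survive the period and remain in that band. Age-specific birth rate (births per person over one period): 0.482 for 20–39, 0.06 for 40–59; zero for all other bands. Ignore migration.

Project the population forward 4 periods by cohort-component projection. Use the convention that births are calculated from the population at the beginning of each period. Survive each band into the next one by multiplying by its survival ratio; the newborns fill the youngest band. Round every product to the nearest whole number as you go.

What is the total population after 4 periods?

Call the groups 1 to 5, youngest first.
After projecting period 1:
Births: 3200 × 0.482 = 1542  |  3600 × 0.06 = 216 → 1758
Group 2: 4600 × 0.971 = 4467
Group 3: 3200 × 0.955 = 3056
Group 4: 3600 × 0.978 = 3521
Group 5: 12000 × 0.933 + 2900 × 0.602 = 11196 + 1746 = 12942
End of period: [1758, 4467, 3056, 3521, 12942]
After projecting period 2:
Births: 4467 × 0.482 = 2153  |  3056 × 0.06 = 183 → 2336
Group 2: 1758 × 0.971 = 1707
Group 3: 4467 × 0.955 = 4266
Group 4: 3056 × 0.978 = 2989
Group 5: 3521 × 0.933 + 12942 × 0.602 = 3285 + 7791 = 11076
End of period: [2336, 1707, 4266, 2989, 11076]
After projecting period 3:
Births: 1707 × 0.482 = 823  |  4266 × 0.06 = 256 → 1079
Group 2: 2336 × 0.971 = 2268
Group 3: 1707 × 0.955 = 1630
Group 4: 4266 × 0.978 = 4172
Group 5: 2989 × 0.933 + 11076 × 0.602 = 2789 + 6668 = 9457
End of period: [1079, 2268, 1630, 4172, 9457]
After projecting period 4:
Births: 2268 × 0.482 = 1093  |  1630 × 0.06 = 98 → 1191
Group 2: 1079 × 0.971 = 1048
Group 3: 2268 × 0.955 = 2166
Group 4: 1630 × 0.978 = 1594
Group 5: 4172 × 0.933 + 9457 × 0.602 = 3892 + 5693 = 9585
End of period: [1191, 1048, 2166, 1594, 9585]
Total after period 4: 1191 + 1048 + 2166 + 1594 + 9585 = 15584

15584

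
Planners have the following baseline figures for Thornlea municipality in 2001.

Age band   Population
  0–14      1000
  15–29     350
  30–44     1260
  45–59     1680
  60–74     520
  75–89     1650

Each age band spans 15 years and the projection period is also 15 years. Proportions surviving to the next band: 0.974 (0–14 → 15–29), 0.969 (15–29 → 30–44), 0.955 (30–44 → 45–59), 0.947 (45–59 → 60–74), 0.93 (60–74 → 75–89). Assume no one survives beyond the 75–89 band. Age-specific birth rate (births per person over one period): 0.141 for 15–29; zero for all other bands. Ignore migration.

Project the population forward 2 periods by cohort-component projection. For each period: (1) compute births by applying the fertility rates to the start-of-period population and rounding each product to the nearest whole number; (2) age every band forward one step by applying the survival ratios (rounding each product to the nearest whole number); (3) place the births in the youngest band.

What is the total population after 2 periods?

Period 1:
Births: 350 × 0.141 = 49
15–29: 1000 × 0.974 = 974
30–44: 350 × 0.969 = 339
45–59: 1260 × 0.955 = 1203
60–74: 1680 × 0.947 = 1591
75–89: 520 × 0.93 = 484
→ [49, 974, 339, 1203, 1591, 484]
Period 2:
Births: 974 × 0.141 = 137
15–29: 49 × 0.974 = 48
30–44: 974 × 0.969 = 944
45–59: 339 × 0.955 = 324
60–74: 1203 × 0.947 = 1139
75–89: 1591 × 0.93 = 1480
→ [137, 48, 944, 324, 1139, 1480]
Total after period 2: 137 + 48 + 944 + 324 + 1139 + 1480 = 4072

4072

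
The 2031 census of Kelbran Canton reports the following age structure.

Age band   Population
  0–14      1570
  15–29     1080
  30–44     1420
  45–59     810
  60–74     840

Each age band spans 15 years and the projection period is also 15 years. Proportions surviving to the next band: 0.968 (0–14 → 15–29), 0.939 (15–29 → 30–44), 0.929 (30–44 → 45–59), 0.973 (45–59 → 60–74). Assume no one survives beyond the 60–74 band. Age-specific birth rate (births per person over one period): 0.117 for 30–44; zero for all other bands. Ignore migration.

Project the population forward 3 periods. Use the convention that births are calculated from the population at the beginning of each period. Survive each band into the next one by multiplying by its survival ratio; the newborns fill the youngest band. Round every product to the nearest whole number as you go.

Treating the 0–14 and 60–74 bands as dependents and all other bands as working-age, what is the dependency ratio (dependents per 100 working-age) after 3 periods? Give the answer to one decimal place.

Let band 1 be 0–14 through band 5 = 60–74.
— Period 1 —
Births: 1420 × 0.117 = 166
Band 2: 1570 × 0.968 = 1520
Band 3: 1080 × 0.939 = 1014
Band 4: 1420 × 0.929 = 1319
Band 5: 810 × 0.973 = 788
End of period: [166, 1520, 1014, 1319, 788]
— Period 2 —
Births: 1014 × 0.117 = 119
Band 2: 166 × 0.968 = 161
Band 3: 1520 × 0.939 = 1427
Band 4: 1014 × 0.929 = 942
Band 5: 1319 × 0.973 = 1283
End of period: [119, 161, 1427, 942, 1283]
— Period 3 —
Births: 1427 × 0.117 = 167
Band 2: 119 × 0.968 = 115
Band 3: 161 × 0.939 = 151
Band 4: 1427 × 0.929 = 1326
Band 5: 942 × 0.973 = 917
End of period: [167, 115, 151, 1326, 917]
Dependents (band 0–14 + band 60–74) = 167 + 917 = 1084; working-age = 1592; ratio = 1084/1592 × 100 = 68.1

68.1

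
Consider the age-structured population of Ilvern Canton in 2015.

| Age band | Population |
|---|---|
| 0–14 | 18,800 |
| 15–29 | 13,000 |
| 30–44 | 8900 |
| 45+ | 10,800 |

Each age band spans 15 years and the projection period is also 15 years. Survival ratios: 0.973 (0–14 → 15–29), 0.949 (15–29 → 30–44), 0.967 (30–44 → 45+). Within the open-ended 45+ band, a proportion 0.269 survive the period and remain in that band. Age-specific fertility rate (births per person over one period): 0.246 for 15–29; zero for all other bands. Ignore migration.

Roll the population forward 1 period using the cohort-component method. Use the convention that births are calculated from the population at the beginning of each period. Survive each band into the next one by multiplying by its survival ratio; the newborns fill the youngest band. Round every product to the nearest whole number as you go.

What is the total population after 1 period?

Period 1.
Births: 13000 × 0.246 = 3198
15–29: 18800 × 0.973 = 18292
30–44: 13000 × 0.949 = 12337
45+: 8900 × 0.967 + 10800 × 0.269 = 8606 + 2905 = 11511
Giving 3198 / 18292 / 12337 / 11511.
Total after period 1: 3198 + 18292 + 12337 + 11511 = 45338

45338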